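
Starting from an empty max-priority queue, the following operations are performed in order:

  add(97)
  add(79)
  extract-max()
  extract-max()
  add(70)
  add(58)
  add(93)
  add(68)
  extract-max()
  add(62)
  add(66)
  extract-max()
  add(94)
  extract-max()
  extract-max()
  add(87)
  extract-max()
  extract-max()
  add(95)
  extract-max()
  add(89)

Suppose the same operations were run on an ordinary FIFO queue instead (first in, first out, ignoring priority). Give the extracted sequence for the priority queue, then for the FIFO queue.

priority queue: 97, 79, 93, 70, 94, 68, 87, 66, 95; FIFO queue: 97 → 79 → 70 → 58 → 93 → 68 → 62 → 66 → 94

insert 97 → {97}
insert 79 → {97, 79}
extract-max → 97; now {79}
extract-max → 79; now {}
insert 70 → {70}
insert 58 → {70, 58}
insert 93 → {93, 70, 58}
insert 68 → {93, 70, 68, 58}
extract-max → 93; now {70, 68, 58}
insert 62 → {70, 68, 62, 58}
insert 66 → {70, 68, 66, 62, 58}
extract-max → 70; now {68, 66, 62, 58}
insert 94 → {94, 68, 66, 62, 58}
extract-max → 94; now {68, 66, 62, 58}
extract-max → 68; now {66, 62, 58}
insert 87 → {87, 66, 62, 58}
extract-max → 87; now {66, 62, 58}
extract-max → 66; now {62, 58}
insert 95 → {95, 62, 58}
extract-max → 95; now {62, 58}
insert 89 → {89, 62, 58}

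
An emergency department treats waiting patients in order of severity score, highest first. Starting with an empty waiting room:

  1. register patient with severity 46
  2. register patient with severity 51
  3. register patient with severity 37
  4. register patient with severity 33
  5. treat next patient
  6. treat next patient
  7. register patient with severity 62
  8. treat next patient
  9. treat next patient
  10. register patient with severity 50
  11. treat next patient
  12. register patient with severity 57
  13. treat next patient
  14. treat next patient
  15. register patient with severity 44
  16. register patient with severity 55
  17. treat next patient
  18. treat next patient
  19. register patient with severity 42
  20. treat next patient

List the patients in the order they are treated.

[51, 46, 62, 37, 50, 57, 33, 55, 44, 42]

insert 46 → {46}
insert 51 → {51, 46}
insert 37 → {51, 46, 37}
insert 33 → {51, 46, 37, 33}
treat next patient → 51; now {46, 37, 33}
treat next patient → 46; now {37, 33}
insert 62 → {62, 37, 33}
treat next patient → 62; now {37, 33}
treat next patient → 37; now {33}
insert 50 → {50, 33}
treat next patient → 50; now {33}
insert 57 → {57, 33}
treat next patient → 57; now {33}
treat next patient → 33; now {}
insert 44 → {44}
insert 55 → {55, 44}
treat next patient → 55; now {44}
treat next patient → 44; now {}
insert 42 → {42}
treat next patient → 42; now {}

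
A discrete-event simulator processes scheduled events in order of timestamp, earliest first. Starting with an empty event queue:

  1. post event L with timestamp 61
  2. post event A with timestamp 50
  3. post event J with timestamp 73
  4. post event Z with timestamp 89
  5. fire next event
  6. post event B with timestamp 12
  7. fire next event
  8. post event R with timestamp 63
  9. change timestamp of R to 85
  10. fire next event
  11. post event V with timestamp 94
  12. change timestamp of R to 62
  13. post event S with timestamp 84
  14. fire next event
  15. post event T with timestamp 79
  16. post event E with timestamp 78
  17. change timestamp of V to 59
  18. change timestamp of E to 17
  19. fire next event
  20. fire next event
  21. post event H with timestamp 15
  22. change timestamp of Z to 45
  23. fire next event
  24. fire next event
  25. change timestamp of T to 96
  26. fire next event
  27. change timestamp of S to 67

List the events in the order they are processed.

A, B, L, R, E, V, H, Z, J

add L (timestamp 61) → {L:61}
add A (timestamp 50) → {A:50, L:61}
add J (timestamp 73) → {A:50, L:61, J:73}
add Z (timestamp 89) → {A:50, L:61, J:73, Z:89}
fire next event → A; now {L:61, J:73, Z:89}
add B (timestamp 12) → {B:12, L:61, J:73, Z:89}
fire next event → B; now {L:61, J:73, Z:89}
add R (timestamp 63) → {L:61, R:63, J:73, Z:89}
update R to timestamp 85 → {L:61, J:73, R:85, Z:89}
fire next event → L; now {J:73, R:85, Z:89}
add V (timestamp 94) → {J:73, R:85, Z:89, V:94}
update R to timestamp 62 → {R:62, J:73, Z:89, V:94}
add S (timestamp 84) → {R:62, J:73, S:84, Z:89, V:94}
fire next event → R; now {J:73, S:84, Z:89, V:94}
add T (timestamp 79) → {J:73, T:79, S:84, Z:89, V:94}
add E (timestamp 78) → {J:73, E:78, T:79, S:84, Z:89, V:94}
update V to timestamp 59 → {V:59, J:73, E:78, T:79, S:84, Z:89}
update E to timestamp 17 → {E:17, V:59, J:73, T:79, S:84, Z:89}
fire next event → E; now {V:59, J:73, T:79, S:84, Z:89}
fire next event → V; now {J:73, T:79, S:84, Z:89}
add H (timestamp 15) → {H:15, J:73, T:79, S:84, Z:89}
update Z to timestamp 45 → {H:15, Z:45, J:73, T:79, S:84}
fire next event → H; now {Z:45, J:73, T:79, S:84}
fire next event → Z; now {J:73, T:79, S:84}
update T to timestamp 96 → {J:73, S:84, T:96}
fire next event → J; now {S:84, T:96}
update S to timestamp 67 → {S:67, T:96}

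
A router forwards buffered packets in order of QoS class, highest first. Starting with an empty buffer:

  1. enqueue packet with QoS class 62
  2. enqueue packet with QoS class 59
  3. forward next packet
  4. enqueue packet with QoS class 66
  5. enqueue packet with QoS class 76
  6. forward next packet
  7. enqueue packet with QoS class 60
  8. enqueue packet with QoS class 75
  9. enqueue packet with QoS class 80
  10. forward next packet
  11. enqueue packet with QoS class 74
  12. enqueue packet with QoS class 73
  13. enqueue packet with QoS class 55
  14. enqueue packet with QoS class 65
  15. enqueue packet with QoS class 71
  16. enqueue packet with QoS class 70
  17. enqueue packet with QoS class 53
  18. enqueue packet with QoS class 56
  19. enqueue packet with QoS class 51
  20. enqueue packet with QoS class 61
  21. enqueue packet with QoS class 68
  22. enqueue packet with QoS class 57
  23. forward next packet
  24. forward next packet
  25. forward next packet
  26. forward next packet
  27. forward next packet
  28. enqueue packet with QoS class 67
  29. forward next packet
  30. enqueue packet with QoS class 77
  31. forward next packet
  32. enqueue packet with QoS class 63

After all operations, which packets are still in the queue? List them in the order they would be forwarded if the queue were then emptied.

67, 66, 65, 63, 61, 60, 59, 57, 56, 55, 53, 51

insert 62 → {62}
insert 59 → {62, 59}
forward next packet → 62; now {59}
insert 66 → {66, 59}
insert 76 → {76, 66, 59}
forward next packet → 76; now {66, 59}
insert 60 → {66, 60, 59}
insert 75 → {75, 66, 60, 59}
insert 80 → {80, 75, 66, 60, 59}
forward next packet → 80; now {75, 66, 60, 59}
insert 74 → {75, 74, 66, 60, 59}
insert 73 → {75, 74, 73, 66, 60, 59}
insert 55 → {75, 74, 73, 66, 60, 59, 55}
insert 65 → {75, 74, 73, 66, 65, 60, 59, 55}
insert 71 → {75, 74, 73, 71, 66, 65, 60, 59, 55}
insert 70 → {75, 74, 73, 71, 70, 66, 65, 60, 59, 55}
insert 53 → {75, 74, 73, 71, 70, 66, 65, 60, 59, 55, 53}
insert 56 → {75, 74, 73, 71, 70, 66, 65, 60, 59, 56, 55, 53}
insert 51 → {75, 74, 73, 71, 70, 66, 65, 60, 59, 56, 55, 53, 51}
insert 61 → {75, 74, 73, 71, 70, 66, 65, 61, 60, 59, 56, 55, 53, 51}
insert 68 → {75, 74, 73, 71, 70, 68, 66, 65, 61, 60, 59, 56, 55, 53, 51}
insert 57 → {75, 74, 73, 71, 70, 68, 66, 65, 61, 60, 59, 57, 56, 55, 53, 51}
forward next packet → 75; now {74, 73, 71, 70, 68, 66, 65, 61, 60, 59, 57, 56, 55, 53, 51}
forward next packet → 74; now {73, 71, 70, 68, 66, 65, 61, 60, 59, 57, 56, 55, 53, 51}
forward next packet → 73; now {71, 70, 68, 66, 65, 61, 60, 59, 57, 56, 55, 53, 51}
forward next packet → 71; now {70, 68, 66, 65, 61, 60, 59, 57, 56, 55, 53, 51}
forward next packet → 70; now {68, 66, 65, 61, 60, 59, 57, 56, 55, 53, 51}
insert 67 → {68, 67, 66, 65, 61, 60, 59, 57, 56, 55, 53, 51}
forward next packet → 68; now {67, 66, 65, 61, 60, 59, 57, 56, 55, 53, 51}
insert 77 → {77, 67, 66, 65, 61, 60, 59, 57, 56, 55, 53, 51}
forward next packet → 77; now {67, 66, 65, 61, 60, 59, 57, 56, 55, 53, 51}
insert 63 → {67, 66, 65, 63, 61, 60, 59, 57, 56, 55, 53, 51}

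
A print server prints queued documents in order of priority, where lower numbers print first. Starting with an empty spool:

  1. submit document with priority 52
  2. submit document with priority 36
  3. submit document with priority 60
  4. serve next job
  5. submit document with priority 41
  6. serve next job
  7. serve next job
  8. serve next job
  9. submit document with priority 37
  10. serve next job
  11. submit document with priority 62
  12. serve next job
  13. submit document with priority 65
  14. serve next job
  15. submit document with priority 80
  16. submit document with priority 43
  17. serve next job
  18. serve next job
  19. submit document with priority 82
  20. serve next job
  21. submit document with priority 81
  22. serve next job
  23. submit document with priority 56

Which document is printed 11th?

81

insert 52 → {52}
insert 36 → {36, 52}
insert 60 → {36, 52, 60}
serve next job → 36; now {52, 60}
insert 41 → {41, 52, 60}
serve next job → 41; now {52, 60}
serve next job → 52; now {60}
serve next job → 60; now {}
insert 37 → {37}
serve next job → 37; now {}
insert 62 → {62}
serve next job → 62; now {}
insert 65 → {65}
serve next job → 65; now {}
insert 80 → {80}
insert 43 → {43, 80}
serve next job → 43; now {80}
serve next job → 80; now {}
insert 82 → {82}
serve next job → 82; now {}
insert 81 → {81}
serve next job → 81; now {}
insert 56 → {56}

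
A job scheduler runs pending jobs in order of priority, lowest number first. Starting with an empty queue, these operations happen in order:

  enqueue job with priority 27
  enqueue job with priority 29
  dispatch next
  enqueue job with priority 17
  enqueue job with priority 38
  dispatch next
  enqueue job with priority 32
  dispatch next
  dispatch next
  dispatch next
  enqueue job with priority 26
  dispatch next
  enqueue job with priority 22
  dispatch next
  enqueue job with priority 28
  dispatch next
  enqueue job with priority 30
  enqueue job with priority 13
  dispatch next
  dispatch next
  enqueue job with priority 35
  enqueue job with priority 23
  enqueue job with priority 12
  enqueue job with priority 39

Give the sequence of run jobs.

27, 17, 29, 32, 38, 26, 22, 28, 13, 30

insert 27 → {27}
insert 29 → {27, 29}
dispatch next → 27; now {29}
insert 17 → {17, 29}
insert 38 → {17, 29, 38}
dispatch next → 17; now {29, 38}
insert 32 → {29, 32, 38}
dispatch next → 29; now {32, 38}
dispatch next → 32; now {38}
dispatch next → 38; now {}
insert 26 → {26}
dispatch next → 26; now {}
insert 22 → {22}
dispatch next → 22; now {}
insert 28 → {28}
dispatch next → 28; now {}
insert 30 → {30}
insert 13 → {13, 30}
dispatch next → 13; now {30}
dispatch next → 30; now {}
insert 35 → {35}
insert 23 → {23, 35}
insert 12 → {12, 23, 35}
insert 39 → {12, 23, 35, 39}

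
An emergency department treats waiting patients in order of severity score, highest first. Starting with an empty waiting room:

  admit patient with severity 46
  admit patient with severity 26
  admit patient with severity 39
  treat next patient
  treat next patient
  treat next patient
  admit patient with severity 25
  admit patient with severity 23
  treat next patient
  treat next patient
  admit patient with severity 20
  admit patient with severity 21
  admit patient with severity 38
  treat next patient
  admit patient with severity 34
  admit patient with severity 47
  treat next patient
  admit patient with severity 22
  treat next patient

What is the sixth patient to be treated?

38

insert 46 → {46}
insert 26 → {46, 26}
insert 39 → {46, 39, 26}
treat next patient → 46; now {39, 26}
treat next patient → 39; now {26}
treat next patient → 26; now {}
insert 25 → {25}
insert 23 → {25, 23}
treat next patient → 25; now {23}
treat next patient → 23; now {}
insert 20 → {20}
insert 21 → {21, 20}
insert 38 → {38, 21, 20}
treat next patient → 38; now {21, 20}
insert 34 → {34, 21, 20}
insert 47 → {47, 34, 21, 20}
treat next patient → 47; now {34, 21, 20}
insert 22 → {34, 22, 21, 20}
treat next patient → 34; now {22, 21, 20}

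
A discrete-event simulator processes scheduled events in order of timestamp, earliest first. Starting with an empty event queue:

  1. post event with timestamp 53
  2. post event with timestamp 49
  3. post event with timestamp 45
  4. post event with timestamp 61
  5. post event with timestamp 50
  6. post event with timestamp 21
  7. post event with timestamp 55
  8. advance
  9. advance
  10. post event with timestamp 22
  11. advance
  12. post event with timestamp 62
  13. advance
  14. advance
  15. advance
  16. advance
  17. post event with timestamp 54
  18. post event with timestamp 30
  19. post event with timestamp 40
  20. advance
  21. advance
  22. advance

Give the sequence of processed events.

insert 53 → {53}
insert 49 → {49, 53}
insert 45 → {45, 49, 53}
insert 61 → {45, 49, 53, 61}
insert 50 → {45, 49, 50, 53, 61}
insert 21 → {21, 45, 49, 50, 53, 61}
insert 55 → {21, 45, 49, 50, 53, 55, 61}
advance → 21; now {45, 49, 50, 53, 55, 61}
advance → 45; now {49, 50, 53, 55, 61}
insert 22 → {22, 49, 50, 53, 55, 61}
advance → 22; now {49, 50, 53, 55, 61}
insert 62 → {49, 50, 53, 55, 61, 62}
advance → 49; now {50, 53, 55, 61, 62}
advance → 50; now {53, 55, 61, 62}
advance → 53; now {55, 61, 62}
advance → 55; now {61, 62}
insert 54 → {54, 61, 62}
insert 30 → {30, 54, 61, 62}
insert 40 → {30, 40, 54, 61, 62}
advance → 30; now {40, 54, 61, 62}
advance → 40; now {54, 61, 62}
advance → 54; now {61, 62}

[21, 45, 22, 49, 50, 53, 55, 30, 40, 54]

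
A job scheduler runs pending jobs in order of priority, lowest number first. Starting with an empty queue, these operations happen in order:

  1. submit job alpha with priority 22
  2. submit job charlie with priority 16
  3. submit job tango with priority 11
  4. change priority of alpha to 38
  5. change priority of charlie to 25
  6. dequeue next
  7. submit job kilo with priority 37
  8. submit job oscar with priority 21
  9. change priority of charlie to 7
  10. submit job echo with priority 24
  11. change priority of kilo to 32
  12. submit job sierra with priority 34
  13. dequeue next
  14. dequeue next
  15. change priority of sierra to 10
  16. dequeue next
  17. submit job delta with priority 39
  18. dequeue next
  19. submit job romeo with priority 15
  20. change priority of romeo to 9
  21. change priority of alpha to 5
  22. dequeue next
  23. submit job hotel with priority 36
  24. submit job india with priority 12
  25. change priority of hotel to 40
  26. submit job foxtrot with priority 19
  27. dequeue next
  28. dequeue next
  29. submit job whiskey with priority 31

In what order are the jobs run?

tango, charlie, oscar, sierra, echo, alpha, romeo, india

add alpha (priority 22) → {alpha:22}
add charlie (priority 16) → {charlie:16, alpha:22}
add tango (priority 11) → {tango:11, charlie:16, alpha:22}
update alpha to priority 38 → {tango:11, charlie:16, alpha:38}
update charlie to priority 25 → {tango:11, charlie:25, alpha:38}
dequeue next → tango; now {charlie:25, alpha:38}
add kilo (priority 37) → {charlie:25, kilo:37, alpha:38}
add oscar (priority 21) → {oscar:21, charlie:25, kilo:37, alpha:38}
update charlie to priority 7 → {charlie:7, oscar:21, kilo:37, alpha:38}
add echo (priority 24) → {charlie:7, oscar:21, echo:24, kilo:37, alpha:38}
update kilo to priority 32 → {charlie:7, oscar:21, echo:24, kilo:32, alpha:38}
add sierra (priority 34) → {charlie:7, oscar:21, echo:24, kilo:32, sierra:34, alpha:38}
dequeue next → charlie; now {oscar:21, echo:24, kilo:32, sierra:34, alpha:38}
dequeue next → oscar; now {echo:24, kilo:32, sierra:34, alpha:38}
update sierra to priority 10 → {sierra:10, echo:24, kilo:32, alpha:38}
dequeue next → sierra; now {echo:24, kilo:32, alpha:38}
add delta (priority 39) → {echo:24, kilo:32, alpha:38, delta:39}
dequeue next → echo; now {kilo:32, alpha:38, delta:39}
add romeo (priority 15) → {romeo:15, kilo:32, alpha:38, delta:39}
update romeo to priority 9 → {romeo:9, kilo:32, alpha:38, delta:39}
update alpha to priority 5 → {alpha:5, romeo:9, kilo:32, delta:39}
dequeue next → alpha; now {romeo:9, kilo:32, delta:39}
add hotel (priority 36) → {romeo:9, kilo:32, hotel:36, delta:39}
add india (priority 12) → {romeo:9, india:12, kilo:32, hotel:36, delta:39}
update hotel to priority 40 → {romeo:9, india:12, kilo:32, delta:39, hotel:40}
add foxtrot (priority 19) → {romeo:9, india:12, foxtrot:19, kilo:32, delta:39, hotel:40}
dequeue next → romeo; now {india:12, foxtrot:19, kilo:32, delta:39, hotel:40}
dequeue next → india; now {foxtrot:19, kilo:32, delta:39, hotel:40}
add whiskey (priority 31) → {foxtrot:19, whiskey:31, kilo:32, delta:39, hotel:40}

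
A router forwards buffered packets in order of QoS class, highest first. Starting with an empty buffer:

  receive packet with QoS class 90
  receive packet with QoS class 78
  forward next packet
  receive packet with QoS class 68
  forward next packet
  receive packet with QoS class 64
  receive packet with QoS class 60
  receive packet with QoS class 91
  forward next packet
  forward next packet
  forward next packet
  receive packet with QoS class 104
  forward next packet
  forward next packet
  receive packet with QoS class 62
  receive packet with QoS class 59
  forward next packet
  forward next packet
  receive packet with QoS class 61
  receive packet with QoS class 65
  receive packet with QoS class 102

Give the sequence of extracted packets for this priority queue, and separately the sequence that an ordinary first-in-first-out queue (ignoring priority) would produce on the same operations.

priority queue: [90, 78, 91, 68, 64, 104, 60, 62, 59]; FIFO queue: 90 → 78 → 68 → 64 → 60 → 91 → 104 → 62 → 59

insert 90 → {90}
insert 78 → {90, 78}
forward next packet → 90; now {78}
insert 68 → {78, 68}
forward next packet → 78; now {68}
insert 64 → {68, 64}
insert 60 → {68, 64, 60}
insert 91 → {91, 68, 64, 60}
forward next packet → 91; now {68, 64, 60}
forward next packet → 68; now {64, 60}
forward next packet → 64; now {60}
insert 104 → {104, 60}
forward next packet → 104; now {60}
forward next packet → 60; now {}
insert 62 → {62}
insert 59 → {62, 59}
forward next packet → 62; now {59}
forward next packet → 59; now {}
insert 61 → {61}
insert 65 → {65, 61}
insert 102 → {102, 65, 61}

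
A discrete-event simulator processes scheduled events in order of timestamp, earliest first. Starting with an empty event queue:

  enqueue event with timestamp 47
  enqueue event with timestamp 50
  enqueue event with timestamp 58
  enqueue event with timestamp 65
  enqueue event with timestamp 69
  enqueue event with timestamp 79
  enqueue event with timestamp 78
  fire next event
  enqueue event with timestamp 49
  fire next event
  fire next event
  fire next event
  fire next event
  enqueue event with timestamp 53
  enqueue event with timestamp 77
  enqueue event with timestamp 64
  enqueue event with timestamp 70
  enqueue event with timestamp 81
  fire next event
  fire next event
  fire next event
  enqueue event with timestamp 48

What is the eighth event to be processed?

insert 47 → {47}
insert 50 → {47, 50}
insert 58 → {47, 50, 58}
insert 65 → {47, 50, 58, 65}
insert 69 → {47, 50, 58, 65, 69}
insert 79 → {47, 50, 58, 65, 69, 79}
insert 78 → {47, 50, 58, 65, 69, 78, 79}
fire next event → 47; now {50, 58, 65, 69, 78, 79}
insert 49 → {49, 50, 58, 65, 69, 78, 79}
fire next event → 49; now {50, 58, 65, 69, 78, 79}
fire next event → 50; now {58, 65, 69, 78, 79}
fire next event → 58; now {65, 69, 78, 79}
fire next event → 65; now {69, 78, 79}
insert 53 → {53, 69, 78, 79}
insert 77 → {53, 69, 77, 78, 79}
insert 64 → {53, 64, 69, 77, 78, 79}
insert 70 → {53, 64, 69, 70, 77, 78, 79}
insert 81 → {53, 64, 69, 70, 77, 78, 79, 81}
fire next event → 53; now {64, 69, 70, 77, 78, 79, 81}
fire next event → 64; now {69, 70, 77, 78, 79, 81}
fire next event → 69; now {70, 77, 78, 79, 81}
insert 48 → {48, 70, 77, 78, 79, 81}

69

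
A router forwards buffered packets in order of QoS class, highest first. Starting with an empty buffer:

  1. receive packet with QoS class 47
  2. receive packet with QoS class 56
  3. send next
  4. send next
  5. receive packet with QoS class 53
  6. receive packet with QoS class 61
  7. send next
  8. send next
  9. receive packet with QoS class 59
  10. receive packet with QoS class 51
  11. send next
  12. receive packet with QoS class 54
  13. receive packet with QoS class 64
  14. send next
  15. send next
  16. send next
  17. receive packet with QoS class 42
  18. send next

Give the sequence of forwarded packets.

56 → 47 → 61 → 53 → 59 → 64 → 54 → 51 → 42

insert 47 → {47}
insert 56 → {56, 47}
send next → 56; now {47}
send next → 47; now {}
insert 53 → {53}
insert 61 → {61, 53}
send next → 61; now {53}
send next → 53; now {}
insert 59 → {59}
insert 51 → {59, 51}
send next → 59; now {51}
insert 54 → {54, 51}
insert 64 → {64, 54, 51}
send next → 64; now {54, 51}
send next → 54; now {51}
send next → 51; now {}
insert 42 → {42}
send next → 42; now {}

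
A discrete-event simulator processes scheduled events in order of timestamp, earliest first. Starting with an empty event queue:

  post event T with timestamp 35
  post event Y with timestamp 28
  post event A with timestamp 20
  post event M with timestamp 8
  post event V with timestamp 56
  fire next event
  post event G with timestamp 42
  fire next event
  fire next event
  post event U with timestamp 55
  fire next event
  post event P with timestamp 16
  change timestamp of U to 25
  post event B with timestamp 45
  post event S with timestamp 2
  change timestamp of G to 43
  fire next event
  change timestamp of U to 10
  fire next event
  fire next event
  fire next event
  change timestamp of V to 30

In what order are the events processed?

M, A, Y, T, S, U, P, G

add T (timestamp 35) → {T:35}
add Y (timestamp 28) → {Y:28, T:35}
add A (timestamp 20) → {A:20, Y:28, T:35}
add M (timestamp 8) → {M:8, A:20, Y:28, T:35}
add V (timestamp 56) → {M:8, A:20, Y:28, T:35, V:56}
fire next event → M; now {A:20, Y:28, T:35, V:56}
add G (timestamp 42) → {A:20, Y:28, T:35, G:42, V:56}
fire next event → A; now {Y:28, T:35, G:42, V:56}
fire next event → Y; now {T:35, G:42, V:56}
add U (timestamp 55) → {T:35, G:42, U:55, V:56}
fire next event → T; now {G:42, U:55, V:56}
add P (timestamp 16) → {P:16, G:42, U:55, V:56}
update U to timestamp 25 → {P:16, U:25, G:42, V:56}
add B (timestamp 45) → {P:16, U:25, G:42, B:45, V:56}
add S (timestamp 2) → {S:2, P:16, U:25, G:42, B:45, V:56}
update G to timestamp 43 → {S:2, P:16, U:25, G:43, B:45, V:56}
fire next event → S; now {P:16, U:25, G:43, B:45, V:56}
update U to timestamp 10 → {U:10, P:16, G:43, B:45, V:56}
fire next event → U; now {P:16, G:43, B:45, V:56}
fire next event → P; now {G:43, B:45, V:56}
fire next event → G; now {B:45, V:56}
update V to timestamp 30 → {V:30, B:45}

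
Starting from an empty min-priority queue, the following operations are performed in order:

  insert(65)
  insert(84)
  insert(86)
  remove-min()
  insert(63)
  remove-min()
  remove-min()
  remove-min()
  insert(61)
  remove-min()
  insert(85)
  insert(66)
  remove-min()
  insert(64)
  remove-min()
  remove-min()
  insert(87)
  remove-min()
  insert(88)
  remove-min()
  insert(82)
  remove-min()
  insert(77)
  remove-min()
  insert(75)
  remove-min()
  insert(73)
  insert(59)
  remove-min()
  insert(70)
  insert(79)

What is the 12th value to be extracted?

insert 65 → {65}
insert 84 → {65, 84}
insert 86 → {65, 84, 86}
remove-min → 65; now {84, 86}
insert 63 → {63, 84, 86}
remove-min → 63; now {84, 86}
remove-min → 84; now {86}
remove-min → 86; now {}
insert 61 → {61}
remove-min → 61; now {}
insert 85 → {85}
insert 66 → {66, 85}
remove-min → 66; now {85}
insert 64 → {64, 85}
remove-min → 64; now {85}
remove-min → 85; now {}
insert 87 → {87}
remove-min → 87; now {}
insert 88 → {88}
remove-min → 88; now {}
insert 82 → {82}
remove-min → 82; now {}
insert 77 → {77}
remove-min → 77; now {}
insert 75 → {75}
remove-min → 75; now {}
insert 73 → {73}
insert 59 → {59, 73}
remove-min → 59; now {73}
insert 70 → {70, 73}
insert 79 → {70, 73, 79}

77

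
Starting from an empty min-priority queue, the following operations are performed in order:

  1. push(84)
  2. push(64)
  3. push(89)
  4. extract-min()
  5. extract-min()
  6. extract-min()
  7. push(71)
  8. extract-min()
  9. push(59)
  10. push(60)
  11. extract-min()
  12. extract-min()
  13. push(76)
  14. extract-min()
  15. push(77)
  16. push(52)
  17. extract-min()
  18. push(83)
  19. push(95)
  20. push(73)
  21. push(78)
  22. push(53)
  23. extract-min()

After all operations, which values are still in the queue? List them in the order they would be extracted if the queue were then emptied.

insert 84 → {84}
insert 64 → {64, 84}
insert 89 → {64, 84, 89}
extract-min → 64; now {84, 89}
extract-min → 84; now {89}
extract-min → 89; now {}
insert 71 → {71}
extract-min → 71; now {}
insert 59 → {59}
insert 60 → {59, 60}
extract-min → 59; now {60}
extract-min → 60; now {}
insert 76 → {76}
extract-min → 76; now {}
insert 77 → {77}
insert 52 → {52, 77}
extract-min → 52; now {77}
insert 83 → {77, 83}
insert 95 → {77, 83, 95}
insert 73 → {73, 77, 83, 95}
insert 78 → {73, 77, 78, 83, 95}
insert 53 → {53, 73, 77, 78, 83, 95}
extract-min → 53; now {73, 77, 78, 83, 95}

73 → 77 → 78 → 83 → 95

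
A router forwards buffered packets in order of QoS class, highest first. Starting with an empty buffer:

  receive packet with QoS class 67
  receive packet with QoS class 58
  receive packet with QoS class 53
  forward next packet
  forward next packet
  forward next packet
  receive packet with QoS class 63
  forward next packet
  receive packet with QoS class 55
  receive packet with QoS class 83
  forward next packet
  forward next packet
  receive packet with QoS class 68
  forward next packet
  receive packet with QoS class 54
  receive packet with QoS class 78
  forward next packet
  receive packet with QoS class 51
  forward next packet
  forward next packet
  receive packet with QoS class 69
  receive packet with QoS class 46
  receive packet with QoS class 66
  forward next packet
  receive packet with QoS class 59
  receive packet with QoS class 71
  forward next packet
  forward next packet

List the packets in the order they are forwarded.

67 → 58 → 53 → 63 → 83 → 55 → 68 → 78 → 54 → 51 → 69 → 71 → 66

insert 67 → {67}
insert 58 → {67, 58}
insert 53 → {67, 58, 53}
forward next packet → 67; now {58, 53}
forward next packet → 58; now {53}
forward next packet → 53; now {}
insert 63 → {63}
forward next packet → 63; now {}
insert 55 → {55}
insert 83 → {83, 55}
forward next packet → 83; now {55}
forward next packet → 55; now {}
insert 68 → {68}
forward next packet → 68; now {}
insert 54 → {54}
insert 78 → {78, 54}
forward next packet → 78; now {54}
insert 51 → {54, 51}
forward next packet → 54; now {51}
forward next packet → 51; now {}
insert 69 → {69}
insert 46 → {69, 46}
insert 66 → {69, 66, 46}
forward next packet → 69; now {66, 46}
insert 59 → {66, 59, 46}
insert 71 → {71, 66, 59, 46}
forward next packet → 71; now {66, 59, 46}
forward next packet → 66; now {59, 46}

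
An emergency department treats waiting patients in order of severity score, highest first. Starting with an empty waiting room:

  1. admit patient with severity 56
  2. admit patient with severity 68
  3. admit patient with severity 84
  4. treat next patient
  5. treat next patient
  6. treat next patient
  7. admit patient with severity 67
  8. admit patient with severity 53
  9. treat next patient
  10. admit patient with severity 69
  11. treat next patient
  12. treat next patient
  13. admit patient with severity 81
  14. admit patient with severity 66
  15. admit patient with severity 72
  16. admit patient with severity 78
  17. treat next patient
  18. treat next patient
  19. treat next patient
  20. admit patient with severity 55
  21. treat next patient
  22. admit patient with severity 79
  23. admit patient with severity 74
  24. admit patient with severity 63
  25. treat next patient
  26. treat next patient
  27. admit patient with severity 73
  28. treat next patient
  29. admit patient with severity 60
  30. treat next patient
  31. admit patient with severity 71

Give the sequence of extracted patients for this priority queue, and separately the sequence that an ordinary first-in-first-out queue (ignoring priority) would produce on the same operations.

insert 56 → {56}
insert 68 → {68, 56}
insert 84 → {84, 68, 56}
treat next patient → 84; now {68, 56}
treat next patient → 68; now {56}
treat next patient → 56; now {}
insert 67 → {67}
insert 53 → {67, 53}
treat next patient → 67; now {53}
insert 69 → {69, 53}
treat next patient → 69; now {53}
treat next patient → 53; now {}
insert 81 → {81}
insert 66 → {81, 66}
insert 72 → {81, 72, 66}
insert 78 → {81, 78, 72, 66}
treat next patient → 81; now {78, 72, 66}
treat next patient → 78; now {72, 66}
treat next patient → 72; now {66}
insert 55 → {66, 55}
treat next patient → 66; now {55}
insert 79 → {79, 55}
insert 74 → {79, 74, 55}
insert 63 → {79, 74, 63, 55}
treat next patient → 79; now {74, 63, 55}
treat next patient → 74; now {63, 55}
insert 73 → {73, 63, 55}
treat next patient → 73; now {63, 55}
insert 60 → {63, 60, 55}
treat next patient → 63; now {60, 55}
insert 71 → {71, 60, 55}

priority queue: 84, 68, 56, 67, 69, 53, 81, 78, 72, 66, 79, 74, 73, 63; FIFO queue: 56, 68, 84, 67, 53, 69, 81, 66, 72, 78, 55, 79, 74, 63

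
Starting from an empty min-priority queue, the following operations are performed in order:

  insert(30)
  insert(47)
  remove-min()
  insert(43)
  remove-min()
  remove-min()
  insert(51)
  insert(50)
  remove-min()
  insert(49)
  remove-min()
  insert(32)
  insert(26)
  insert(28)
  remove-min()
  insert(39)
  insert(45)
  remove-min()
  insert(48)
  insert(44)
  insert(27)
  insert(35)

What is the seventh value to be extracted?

28

insert 30 → {30}
insert 47 → {30, 47}
remove-min → 30; now {47}
insert 43 → {43, 47}
remove-min → 43; now {47}
remove-min → 47; now {}
insert 51 → {51}
insert 50 → {50, 51}
remove-min → 50; now {51}
insert 49 → {49, 51}
remove-min → 49; now {51}
insert 32 → {32, 51}
insert 26 → {26, 32, 51}
insert 28 → {26, 28, 32, 51}
remove-min → 26; now {28, 32, 51}
insert 39 → {28, 32, 39, 51}
insert 45 → {28, 32, 39, 45, 51}
remove-min → 28; now {32, 39, 45, 51}
insert 48 → {32, 39, 45, 48, 51}
insert 44 → {32, 39, 44, 45, 48, 51}
insert 27 → {27, 32, 39, 44, 45, 48, 51}
insert 35 → {27, 32, 35, 39, 44, 45, 48, 51}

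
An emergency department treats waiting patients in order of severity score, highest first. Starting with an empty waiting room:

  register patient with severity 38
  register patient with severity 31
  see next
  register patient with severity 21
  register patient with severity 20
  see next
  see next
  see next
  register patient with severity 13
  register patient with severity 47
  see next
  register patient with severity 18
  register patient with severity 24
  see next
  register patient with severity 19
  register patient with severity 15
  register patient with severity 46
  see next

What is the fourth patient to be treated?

20

insert 38 → {38}
insert 31 → {38, 31}
see next → 38; now {31}
insert 21 → {31, 21}
insert 20 → {31, 21, 20}
see next → 31; now {21, 20}
see next → 21; now {20}
see next → 20; now {}
insert 13 → {13}
insert 47 → {47, 13}
see next → 47; now {13}
insert 18 → {18, 13}
insert 24 → {24, 18, 13}
see next → 24; now {18, 13}
insert 19 → {19, 18, 13}
insert 15 → {19, 18, 15, 13}
insert 46 → {46, 19, 18, 15, 13}
see next → 46; now {19, 18, 15, 13}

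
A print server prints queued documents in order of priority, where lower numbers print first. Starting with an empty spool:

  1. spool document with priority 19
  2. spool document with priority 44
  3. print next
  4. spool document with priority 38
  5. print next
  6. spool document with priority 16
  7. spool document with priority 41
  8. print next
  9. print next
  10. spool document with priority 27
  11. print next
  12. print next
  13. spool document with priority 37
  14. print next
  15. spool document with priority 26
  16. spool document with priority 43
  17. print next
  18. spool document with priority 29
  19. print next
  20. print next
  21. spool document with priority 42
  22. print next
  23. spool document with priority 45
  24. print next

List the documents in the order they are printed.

19, 38, 16, 41, 27, 44, 37, 26, 29, 43, 42, 45

insert 19 → {19}
insert 44 → {19, 44}
print next → 19; now {44}
insert 38 → {38, 44}
print next → 38; now {44}
insert 16 → {16, 44}
insert 41 → {16, 41, 44}
print next → 16; now {41, 44}
print next → 41; now {44}
insert 27 → {27, 44}
print next → 27; now {44}
print next → 44; now {}
insert 37 → {37}
print next → 37; now {}
insert 26 → {26}
insert 43 → {26, 43}
print next → 26; now {43}
insert 29 → {29, 43}
print next → 29; now {43}
print next → 43; now {}
insert 42 → {42}
print next → 42; now {}
insert 45 → {45}
print next → 45; now {}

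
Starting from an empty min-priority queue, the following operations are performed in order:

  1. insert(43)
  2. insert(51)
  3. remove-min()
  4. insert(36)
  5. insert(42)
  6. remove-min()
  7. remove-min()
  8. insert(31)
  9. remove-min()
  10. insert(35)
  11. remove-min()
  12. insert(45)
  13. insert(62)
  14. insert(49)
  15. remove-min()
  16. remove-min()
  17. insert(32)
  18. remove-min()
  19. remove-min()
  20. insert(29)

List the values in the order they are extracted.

insert 43 → {43}
insert 51 → {43, 51}
remove-min → 43; now {51}
insert 36 → {36, 51}
insert 42 → {36, 42, 51}
remove-min → 36; now {42, 51}
remove-min → 42; now {51}
insert 31 → {31, 51}
remove-min → 31; now {51}
insert 35 → {35, 51}
remove-min → 35; now {51}
insert 45 → {45, 51}
insert 62 → {45, 51, 62}
insert 49 → {45, 49, 51, 62}
remove-min → 45; now {49, 51, 62}
remove-min → 49; now {51, 62}
insert 32 → {32, 51, 62}
remove-min → 32; now {51, 62}
remove-min → 51; now {62}
insert 29 → {29, 62}

43 → 36 → 42 → 31 → 35 → 45 → 49 → 32 → 51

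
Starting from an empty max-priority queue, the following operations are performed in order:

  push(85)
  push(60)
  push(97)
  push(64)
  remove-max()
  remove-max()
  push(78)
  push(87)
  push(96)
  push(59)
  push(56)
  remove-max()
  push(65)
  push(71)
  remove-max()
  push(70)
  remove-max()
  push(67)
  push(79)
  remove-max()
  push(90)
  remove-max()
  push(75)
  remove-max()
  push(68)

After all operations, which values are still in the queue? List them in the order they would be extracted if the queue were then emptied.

insert 85 → {85}
insert 60 → {85, 60}
insert 97 → {97, 85, 60}
insert 64 → {97, 85, 64, 60}
remove-max → 97; now {85, 64, 60}
remove-max → 85; now {64, 60}
insert 78 → {78, 64, 60}
insert 87 → {87, 78, 64, 60}
insert 96 → {96, 87, 78, 64, 60}
insert 59 → {96, 87, 78, 64, 60, 59}
insert 56 → {96, 87, 78, 64, 60, 59, 56}
remove-max → 96; now {87, 78, 64, 60, 59, 56}
insert 65 → {87, 78, 65, 64, 60, 59, 56}
insert 71 → {87, 78, 71, 65, 64, 60, 59, 56}
remove-max → 87; now {78, 71, 65, 64, 60, 59, 56}
insert 70 → {78, 71, 70, 65, 64, 60, 59, 56}
remove-max → 78; now {71, 70, 65, 64, 60, 59, 56}
insert 67 → {71, 70, 67, 65, 64, 60, 59, 56}
insert 79 → {79, 71, 70, 67, 65, 64, 60, 59, 56}
remove-max → 79; now {71, 70, 67, 65, 64, 60, 59, 56}
insert 90 → {90, 71, 70, 67, 65, 64, 60, 59, 56}
remove-max → 90; now {71, 70, 67, 65, 64, 60, 59, 56}
insert 75 → {75, 71, 70, 67, 65, 64, 60, 59, 56}
remove-max → 75; now {71, 70, 67, 65, 64, 60, 59, 56}
insert 68 → {71, 70, 68, 67, 65, 64, 60, 59, 56}

71 → 70 → 68 → 67 → 65 → 64 → 60 → 59 → 56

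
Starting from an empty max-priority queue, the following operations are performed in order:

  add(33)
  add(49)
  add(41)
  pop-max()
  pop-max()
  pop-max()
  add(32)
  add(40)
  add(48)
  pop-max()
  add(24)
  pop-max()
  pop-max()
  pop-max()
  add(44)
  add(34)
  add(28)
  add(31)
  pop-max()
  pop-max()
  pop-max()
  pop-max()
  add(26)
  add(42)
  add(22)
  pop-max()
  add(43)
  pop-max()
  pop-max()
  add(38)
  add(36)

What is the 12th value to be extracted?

insert 33 → {33}
insert 49 → {49, 33}
insert 41 → {49, 41, 33}
pop-max → 49; now {41, 33}
pop-max → 41; now {33}
pop-max → 33; now {}
insert 32 → {32}
insert 40 → {40, 32}
insert 48 → {48, 40, 32}
pop-max → 48; now {40, 32}
insert 24 → {40, 32, 24}
pop-max → 40; now {32, 24}
pop-max → 32; now {24}
pop-max → 24; now {}
insert 44 → {44}
insert 34 → {44, 34}
insert 28 → {44, 34, 28}
insert 31 → {44, 34, 31, 28}
pop-max → 44; now {34, 31, 28}
pop-max → 34; now {31, 28}
pop-max → 31; now {28}
pop-max → 28; now {}
insert 26 → {26}
insert 42 → {42, 26}
insert 22 → {42, 26, 22}
pop-max → 42; now {26, 22}
insert 43 → {43, 26, 22}
pop-max → 43; now {26, 22}
pop-max → 26; now {22}
insert 38 → {38, 22}
insert 36 → {38, 36, 22}

42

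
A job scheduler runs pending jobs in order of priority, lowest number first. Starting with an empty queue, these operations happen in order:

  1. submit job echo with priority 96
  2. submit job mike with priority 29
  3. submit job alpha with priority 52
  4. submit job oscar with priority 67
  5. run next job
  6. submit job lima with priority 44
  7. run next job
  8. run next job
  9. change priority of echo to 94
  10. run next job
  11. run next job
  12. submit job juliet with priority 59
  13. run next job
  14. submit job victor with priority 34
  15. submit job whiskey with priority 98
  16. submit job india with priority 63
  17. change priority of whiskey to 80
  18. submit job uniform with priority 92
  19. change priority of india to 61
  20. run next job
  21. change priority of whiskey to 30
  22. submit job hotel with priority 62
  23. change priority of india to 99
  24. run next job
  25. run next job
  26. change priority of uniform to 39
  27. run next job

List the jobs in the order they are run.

mike, lima, alpha, oscar, echo, juliet, victor, whiskey, hotel, uniform

add echo (priority 96) → {echo:96}
add mike (priority 29) → {mike:29, echo:96}
add alpha (priority 52) → {mike:29, alpha:52, echo:96}
add oscar (priority 67) → {mike:29, alpha:52, oscar:67, echo:96}
run next job → mike; now {alpha:52, oscar:67, echo:96}
add lima (priority 44) → {lima:44, alpha:52, oscar:67, echo:96}
run next job → lima; now {alpha:52, oscar:67, echo:96}
run next job → alpha; now {oscar:67, echo:96}
update echo to priority 94 → {oscar:67, echo:94}
run next job → oscar; now {echo:94}
run next job → echo; now {}
add juliet (priority 59) → {juliet:59}
run next job → juliet; now {}
add victor (priority 34) → {victor:34}
add whiskey (priority 98) → {victor:34, whiskey:98}
add india (priority 63) → {victor:34, india:63, whiskey:98}
update whiskey to priority 80 → {victor:34, india:63, whiskey:80}
add uniform (priority 92) → {victor:34, india:63, whiskey:80, uniform:92}
update india to priority 61 → {victor:34, india:61, whiskey:80, uniform:92}
run next job → victor; now {india:61, whiskey:80, uniform:92}
update whiskey to priority 30 → {whiskey:30, india:61, uniform:92}
add hotel (priority 62) → {whiskey:30, india:61, hotel:62, uniform:92}
update india to priority 99 → {whiskey:30, hotel:62, uniform:92, india:99}
run next job → whiskey; now {hotel:62, uniform:92, india:99}
run next job → hotel; now {uniform:92, india:99}
update uniform to priority 39 → {uniform:39, india:99}
run next job → uniform; now {india:99}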